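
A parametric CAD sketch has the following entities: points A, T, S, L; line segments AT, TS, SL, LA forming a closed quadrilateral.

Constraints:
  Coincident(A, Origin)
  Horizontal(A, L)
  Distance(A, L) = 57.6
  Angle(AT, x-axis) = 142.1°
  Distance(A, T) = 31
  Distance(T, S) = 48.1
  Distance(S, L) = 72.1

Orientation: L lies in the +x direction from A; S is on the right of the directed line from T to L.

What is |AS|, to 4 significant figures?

28.25

A is at the origin; AL is horizontal with |AL| = 57.6 and L in +x, so L = (57.6, 0). AT runs at 142.1° with |AT| = 31.0, so T = (-24.46, 19.04). S is determined by |TS| = 48.1 and |SL| = 72.1 together: it lies at the intersection of circle(T, 48.1) and circle(L, 72.1). With |TL| = 84.24, the foot of the radical line on TL is 25.00 from T and the perpendicular offset is √(48.1² − 25.00²) = 41.09. Taking the right-of-TL solution: S = (-9.399, -26.64).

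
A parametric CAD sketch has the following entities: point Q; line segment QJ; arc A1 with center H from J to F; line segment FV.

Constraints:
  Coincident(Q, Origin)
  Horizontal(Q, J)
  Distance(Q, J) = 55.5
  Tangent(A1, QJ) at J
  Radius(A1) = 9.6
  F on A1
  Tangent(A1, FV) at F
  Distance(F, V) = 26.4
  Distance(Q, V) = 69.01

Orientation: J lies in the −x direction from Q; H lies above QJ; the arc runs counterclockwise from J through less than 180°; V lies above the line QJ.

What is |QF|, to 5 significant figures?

48.733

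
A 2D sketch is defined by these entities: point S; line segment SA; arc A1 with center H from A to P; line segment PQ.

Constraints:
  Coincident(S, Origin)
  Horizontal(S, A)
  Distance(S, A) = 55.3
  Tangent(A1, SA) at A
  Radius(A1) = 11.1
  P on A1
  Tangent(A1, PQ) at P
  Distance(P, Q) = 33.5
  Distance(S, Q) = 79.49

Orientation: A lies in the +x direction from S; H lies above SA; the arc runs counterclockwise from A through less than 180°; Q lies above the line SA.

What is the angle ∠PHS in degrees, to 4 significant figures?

170.0°

Checks: |HP| = 11.10 ✓; ∠(HP, PQ) = 90.00° ✓; |PQ| = 33.50 ✓; |SQ| = 79.49 ✓.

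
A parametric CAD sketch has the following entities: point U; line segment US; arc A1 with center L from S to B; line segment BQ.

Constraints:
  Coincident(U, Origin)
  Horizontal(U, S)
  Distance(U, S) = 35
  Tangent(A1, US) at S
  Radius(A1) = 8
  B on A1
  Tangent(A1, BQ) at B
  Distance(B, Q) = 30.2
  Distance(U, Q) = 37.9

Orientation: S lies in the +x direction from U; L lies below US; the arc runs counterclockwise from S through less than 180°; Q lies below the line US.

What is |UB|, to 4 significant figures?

27.98

Checks: |LB| = 8.000 ✓; ∠(LB, BQ) = 90.00° ✓; |BQ| = 30.20 ✓; |UQ| = 37.90 ✓.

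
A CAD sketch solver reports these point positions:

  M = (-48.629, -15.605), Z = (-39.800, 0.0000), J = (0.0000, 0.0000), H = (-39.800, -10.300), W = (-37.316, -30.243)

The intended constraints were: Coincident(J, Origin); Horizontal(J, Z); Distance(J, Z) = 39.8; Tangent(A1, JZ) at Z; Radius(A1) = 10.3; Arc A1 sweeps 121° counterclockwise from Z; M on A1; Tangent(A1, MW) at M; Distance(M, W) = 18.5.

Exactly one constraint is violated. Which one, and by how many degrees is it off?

Tangent(A1, MW) at M — off by 6.70°.

J = (0.00, 0.00) ✓; J.y = 0.00, Z.y = 0.00 ✓; |JZ| = 39.80 ✓; ∠(HZ, ZJ) = 90.00° ✓; |HZ| = 10.30 ✓; bearing(H→M) − bearing(H→Z) = 121.0° ✓; |HM| = 10.30 ✓; ∠(HM, MW) = 83.30° ✗; |MW| = 18.50 ✓.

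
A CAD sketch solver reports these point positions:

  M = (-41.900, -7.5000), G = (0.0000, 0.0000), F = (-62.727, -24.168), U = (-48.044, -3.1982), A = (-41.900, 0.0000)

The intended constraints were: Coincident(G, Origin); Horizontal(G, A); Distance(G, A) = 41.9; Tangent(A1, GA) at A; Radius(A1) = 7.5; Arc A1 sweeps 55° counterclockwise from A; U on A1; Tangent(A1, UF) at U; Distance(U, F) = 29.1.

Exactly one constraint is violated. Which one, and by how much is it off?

Distance(U, F) = 29.1 — off by 3.50.

G = (0.00, 0.00) ✓; G.y = 0.00, A.y = 0.00 ✓; |GA| = 41.90 ✓; ∠(MA, AG) = 90.00° ✓; |MA| = 7.500 ✓; bearing(M→U) − bearing(M→A) = 55.00° ✓; |MU| = 7.500 ✓; ∠(MU, UF) = 90.00° ✓; |UF| = 25.60 ✗.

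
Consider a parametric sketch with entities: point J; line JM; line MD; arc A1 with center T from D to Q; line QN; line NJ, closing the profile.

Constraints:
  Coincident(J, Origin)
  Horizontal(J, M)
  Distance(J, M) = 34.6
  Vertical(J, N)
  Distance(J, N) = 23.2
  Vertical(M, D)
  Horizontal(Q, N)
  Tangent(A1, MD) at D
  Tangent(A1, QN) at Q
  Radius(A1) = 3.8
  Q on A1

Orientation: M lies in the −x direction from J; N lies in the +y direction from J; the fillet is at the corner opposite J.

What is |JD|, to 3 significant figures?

39.7

J is at the origin; JM is horizontal with |JM| = 34.6 and M on the −x side, so M = (-34.6, 0.00). JN is vertical with |JN| = 23.2 and N on the +y side, so N = (0.00, 23.2). The virtual corner opposite J is at (-34.6, 23.2). A1 meets MD tangentially, so TD is at right angles to MD and A1 meets QN tangentially, so TQ is at right angles to QN, with radius 3.8, so the center T sits 3.8 in from both sides at T = (-30.8, 19.4). That places the tangent points at D = (-34.6, 19.4) on MD and Q = (-30.8, 23.2) on QN. Then |JD| = |D − J| = 39.7.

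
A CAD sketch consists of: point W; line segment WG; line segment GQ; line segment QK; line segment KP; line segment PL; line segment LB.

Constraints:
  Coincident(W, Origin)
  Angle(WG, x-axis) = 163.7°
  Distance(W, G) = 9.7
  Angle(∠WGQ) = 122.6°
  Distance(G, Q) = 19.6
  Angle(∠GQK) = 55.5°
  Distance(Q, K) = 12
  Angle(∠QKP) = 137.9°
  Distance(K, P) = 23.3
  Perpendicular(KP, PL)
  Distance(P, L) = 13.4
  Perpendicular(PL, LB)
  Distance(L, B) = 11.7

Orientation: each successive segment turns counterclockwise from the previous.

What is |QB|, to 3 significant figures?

21.2

W is at the origin; WG runs at 163.7° with length 9.7, so G = (-9.31, 2.72). ∠WGQ = 122.6° gives GQ at -139° from the x-axis; with |GQ| = 19.6, Q = (-24.1, -10.2). ∠GQK = 55.5° gives QK at -14.4° from the x-axis; with |QK| = 12.0, K = (-12.5, -13.1). ∠QKP = 137.9° gives KP at 27.7° from the x-axis; with |KP| = 23.3, P = (8.17, -2.32). KP ⟂ PL, so PL runs at 118°; with |PL| = 13.4, L = (1.94, 9.55). The perpendicularity gives LB at right angles to PL, so LB runs at -152°; with |LB| = 11.7, B = (-8.42, 4.11). Then |QB| = |B − Q| = 21.2.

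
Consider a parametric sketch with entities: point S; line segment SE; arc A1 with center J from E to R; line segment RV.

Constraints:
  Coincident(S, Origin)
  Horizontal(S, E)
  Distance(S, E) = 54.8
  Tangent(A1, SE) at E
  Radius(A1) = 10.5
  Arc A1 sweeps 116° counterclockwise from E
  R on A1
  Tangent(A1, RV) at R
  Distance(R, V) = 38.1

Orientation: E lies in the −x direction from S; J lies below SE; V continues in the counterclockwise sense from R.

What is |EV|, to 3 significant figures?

49.9

S is at the origin; SE is horizontal with |SE| = 54.8 and E on the −x side, so E = (-54.8, 0.00). A1 meets SE tangentially, so JE is at right angles to SE, so J = E + (0, -10.5) = (-54.8, -10.5). On A1, E sits at bearing 90° from J; a 116° counterclockwise sweep puts R at bearing 206°, so R = J + 10.5·(cos 206°, sin 206°) = (-64.2, -15.1). Tangency of A1 to RV means the radius JR is perpendicular to RV, so RV runs along (−sin 206°, cos 206°); with |RV| = 38.1, V = (-47.5, -49.3). Then |EV| = |V − E| = 49.9.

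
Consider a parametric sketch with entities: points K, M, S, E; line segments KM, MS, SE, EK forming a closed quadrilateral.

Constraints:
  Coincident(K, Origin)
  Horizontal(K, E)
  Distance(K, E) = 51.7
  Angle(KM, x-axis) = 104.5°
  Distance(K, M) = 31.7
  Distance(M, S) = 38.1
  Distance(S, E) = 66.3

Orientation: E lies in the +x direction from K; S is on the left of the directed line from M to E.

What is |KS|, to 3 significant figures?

60.7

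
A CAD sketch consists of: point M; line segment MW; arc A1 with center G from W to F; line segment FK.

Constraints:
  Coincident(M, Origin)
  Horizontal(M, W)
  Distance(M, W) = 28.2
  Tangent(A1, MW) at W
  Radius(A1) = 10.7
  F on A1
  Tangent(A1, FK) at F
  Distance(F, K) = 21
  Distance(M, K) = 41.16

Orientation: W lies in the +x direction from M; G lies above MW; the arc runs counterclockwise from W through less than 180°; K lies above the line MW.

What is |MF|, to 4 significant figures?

40.48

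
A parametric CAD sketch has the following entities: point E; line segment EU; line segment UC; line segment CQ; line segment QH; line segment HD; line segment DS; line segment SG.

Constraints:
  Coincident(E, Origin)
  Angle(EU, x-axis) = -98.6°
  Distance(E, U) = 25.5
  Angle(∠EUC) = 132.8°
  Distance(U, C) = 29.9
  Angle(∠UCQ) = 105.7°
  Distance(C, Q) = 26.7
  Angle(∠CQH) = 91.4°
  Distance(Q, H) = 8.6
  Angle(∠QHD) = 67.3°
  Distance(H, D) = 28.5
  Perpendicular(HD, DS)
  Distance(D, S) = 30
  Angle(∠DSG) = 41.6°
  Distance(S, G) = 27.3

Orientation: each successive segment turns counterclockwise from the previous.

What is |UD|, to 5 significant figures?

31.687

E is at the origin; EU runs at -98.6° with length 25.5, so U = (-3.8132, -25.213). ∠EUC = 132.8° gives UC at -51.400° from the x-axis; with |UC| = 29.9, C = (14.841, -48.581). ∠UCQ = 105.7° gives CQ at 22.900° from the x-axis; with |CQ| = 26.7, Q = (39.436, -38.191). ∠CQH = 91.4° gives QH at 111.50° from the x-axis; with |QH| = 8.6, H = (36.285, -30.190). ∠QHD = 67.3° gives HD at -135.80° from the x-axis; with |HD| = 28.5, D = (15.853, -50.059). Then |UD| = |D − U| = 31.687.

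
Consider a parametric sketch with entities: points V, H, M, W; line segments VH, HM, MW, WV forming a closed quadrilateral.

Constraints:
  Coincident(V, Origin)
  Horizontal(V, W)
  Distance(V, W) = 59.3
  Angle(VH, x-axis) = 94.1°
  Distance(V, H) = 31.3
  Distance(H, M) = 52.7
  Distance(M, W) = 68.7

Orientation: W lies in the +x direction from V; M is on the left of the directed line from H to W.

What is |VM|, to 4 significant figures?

75.53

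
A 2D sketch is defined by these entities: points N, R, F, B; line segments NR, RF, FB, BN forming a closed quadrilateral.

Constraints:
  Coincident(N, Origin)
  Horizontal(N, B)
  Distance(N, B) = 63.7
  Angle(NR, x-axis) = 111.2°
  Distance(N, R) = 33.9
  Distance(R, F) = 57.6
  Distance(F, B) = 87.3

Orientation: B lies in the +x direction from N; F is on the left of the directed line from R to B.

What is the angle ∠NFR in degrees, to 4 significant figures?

21.12°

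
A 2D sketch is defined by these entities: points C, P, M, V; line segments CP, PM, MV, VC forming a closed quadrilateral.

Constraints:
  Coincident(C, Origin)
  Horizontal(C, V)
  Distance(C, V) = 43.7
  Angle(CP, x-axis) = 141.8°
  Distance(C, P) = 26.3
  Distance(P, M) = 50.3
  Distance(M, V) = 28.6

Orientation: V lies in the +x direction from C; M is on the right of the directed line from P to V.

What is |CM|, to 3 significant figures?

24.0

Checks: |PM| = 50.30 ✓; |MV| = 28.60 ✓.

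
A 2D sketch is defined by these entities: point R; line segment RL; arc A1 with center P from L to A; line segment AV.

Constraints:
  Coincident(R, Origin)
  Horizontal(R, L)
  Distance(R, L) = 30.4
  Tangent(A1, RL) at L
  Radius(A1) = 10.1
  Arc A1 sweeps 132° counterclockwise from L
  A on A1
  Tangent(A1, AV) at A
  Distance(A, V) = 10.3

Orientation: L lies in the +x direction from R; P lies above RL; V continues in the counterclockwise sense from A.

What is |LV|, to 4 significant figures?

24.52

R is at the origin; R and L share the same y with |RL| = 30.4 and L on the +x side, so L = (30.40, 0.000). The tangent condition forces PL to be normal to RL, so P = L + (0, 10.1) = (30.40, 10.10). On A1, L sits at bearing -90° from P; a 132° counterclockwise sweep puts A at bearing 42°, so A = P + 10.1·(cos 42°, sin 42°) = (37.91, 16.86). The tangent condition forces PA to be normal to AV, so AV runs along (−sin 42°, cos 42°); with |AV| = 10.3, V = (31.01, 24.51). Then |LV| = |V − L| = 24.52.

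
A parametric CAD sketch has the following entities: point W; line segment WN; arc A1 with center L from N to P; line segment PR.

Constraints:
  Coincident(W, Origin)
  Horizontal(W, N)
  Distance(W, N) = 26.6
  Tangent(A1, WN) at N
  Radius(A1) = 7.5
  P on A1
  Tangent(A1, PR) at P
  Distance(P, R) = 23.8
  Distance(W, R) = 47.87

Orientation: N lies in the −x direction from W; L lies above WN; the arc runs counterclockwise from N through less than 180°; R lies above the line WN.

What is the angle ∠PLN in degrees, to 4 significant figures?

132.8°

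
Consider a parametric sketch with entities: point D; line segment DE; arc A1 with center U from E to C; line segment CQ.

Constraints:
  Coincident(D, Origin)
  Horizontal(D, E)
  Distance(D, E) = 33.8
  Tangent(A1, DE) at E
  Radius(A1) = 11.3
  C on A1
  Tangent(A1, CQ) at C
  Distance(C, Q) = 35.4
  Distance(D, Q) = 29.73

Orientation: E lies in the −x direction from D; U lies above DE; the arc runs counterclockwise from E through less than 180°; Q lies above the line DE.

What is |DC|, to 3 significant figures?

25.7

Checks: D = (0.00, 0.00) ✓; |UC| = 11.30 ✓; ∠(UC, CQ) = 90.00° ✓; |CQ| = 35.40 ✓; |DQ| = 29.73 ✓.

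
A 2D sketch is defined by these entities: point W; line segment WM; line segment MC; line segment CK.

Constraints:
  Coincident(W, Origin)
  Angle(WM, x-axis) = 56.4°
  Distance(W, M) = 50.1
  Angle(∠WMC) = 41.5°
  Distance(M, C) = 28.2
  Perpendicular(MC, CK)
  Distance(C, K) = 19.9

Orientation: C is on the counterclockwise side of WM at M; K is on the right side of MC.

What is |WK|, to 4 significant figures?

53.91

W is at the origin; WM runs at 56.4° with length 50.1, so M = 50.1·(cos 56.4°, sin 56.4°) = (27.72, 41.73). ∠WMC = 41.5°, so MC runs at 56.4° + (180° − 41.5°) = 194.9° from the x-axis; with |MC| = 28.2, C = M + 28.2·(cos 194.9°, sin 194.9°) = (0.4731, 34.48). MC is perpendicular to CK; with |CK| = 19.9 on the right of MC, K = C + 19.9·(-0.2571, 0.9664) = (-4.644, 53.71). Then |WK| = |K − W| = 53.91.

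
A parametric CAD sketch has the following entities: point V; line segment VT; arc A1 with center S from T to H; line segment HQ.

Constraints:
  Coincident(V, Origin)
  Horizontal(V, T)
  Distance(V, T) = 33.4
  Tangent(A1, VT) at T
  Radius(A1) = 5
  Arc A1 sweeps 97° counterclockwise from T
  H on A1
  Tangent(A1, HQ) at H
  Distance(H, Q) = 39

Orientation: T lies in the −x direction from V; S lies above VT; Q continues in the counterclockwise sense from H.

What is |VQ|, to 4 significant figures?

55.37

On A1, T sits at bearing -90° from S; a 97° counterclockwise sweep puts H at bearing 7°, so H = S + 5.0·(cos 7°, sin 7°) = (-28.44, 5.609). The tangent condition forces SH to be normal to HQ, so HQ runs along (−sin 7°, cos 7°); with |HQ| = 39.0, Q = (-33.19, 44.32). Then |VQ| = |Q − V| = 55.37.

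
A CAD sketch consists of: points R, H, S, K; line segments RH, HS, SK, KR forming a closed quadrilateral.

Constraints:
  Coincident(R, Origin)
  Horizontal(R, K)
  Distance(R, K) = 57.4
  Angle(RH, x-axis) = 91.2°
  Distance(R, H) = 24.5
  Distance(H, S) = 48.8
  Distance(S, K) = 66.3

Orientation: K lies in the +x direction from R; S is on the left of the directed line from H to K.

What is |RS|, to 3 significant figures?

68.9

Checks: |HS| = 48.80 ✓; |SK| = 66.30 ✓.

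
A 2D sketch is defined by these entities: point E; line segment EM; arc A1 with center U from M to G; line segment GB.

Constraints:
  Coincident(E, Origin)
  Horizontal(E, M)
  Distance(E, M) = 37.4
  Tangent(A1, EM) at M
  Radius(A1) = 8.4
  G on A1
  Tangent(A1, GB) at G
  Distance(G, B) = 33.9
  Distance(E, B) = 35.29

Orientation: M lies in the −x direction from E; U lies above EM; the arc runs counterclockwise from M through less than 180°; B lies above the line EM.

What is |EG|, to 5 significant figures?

30.495

E is at the origin; E and M share the same y with |EM| = 37.4 and M on the −x side, so M = (-37.400, 0.0000). Since A1 is tangent to EM there, UM ⟂ EM, so U = M + (0, 8.4) = (-37.400, 8.4000). Since UG ⟂ GB (tangency), |UB| = √(8.4² + 33.9²) = 34.925 regardless of where G sits on A1. So B lies on both circle(E, 35.29) and circle(U, 34.925); the above-EM intersection is B = (-12.580, 32.971). G is the foot of the tangent from B: G = (-30.228, 4.0272).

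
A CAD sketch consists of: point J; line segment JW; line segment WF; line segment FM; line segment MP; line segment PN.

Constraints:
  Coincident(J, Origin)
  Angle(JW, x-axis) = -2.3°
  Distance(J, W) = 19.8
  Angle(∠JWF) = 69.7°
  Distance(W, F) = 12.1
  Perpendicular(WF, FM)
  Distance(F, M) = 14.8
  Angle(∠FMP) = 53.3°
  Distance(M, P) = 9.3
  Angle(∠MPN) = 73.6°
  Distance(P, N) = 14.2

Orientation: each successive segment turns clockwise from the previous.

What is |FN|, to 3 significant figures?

3.96

J is at the origin; JW runs at -2.3° with length 19.8, so W = (19.8, -0.795). ∠JWF = 69.7° gives WF at -113° from the x-axis; with |WF| = 12.1, F = (15.1, -12.0). WF ⟂ FM, so FM runs at 157°; with |FM| = 14.8, M = (1.47, -6.28). ∠FMP = 53.3° gives MP at 30.7° from the x-axis; with |MP| = 9.3, P = (9.47, -1.53). ∠MPN = 73.6° gives PN at -75.7° from the x-axis; with |PN| = 14.2, N = (13.0, -15.3). Then |FN| = |N − F| = 3.96.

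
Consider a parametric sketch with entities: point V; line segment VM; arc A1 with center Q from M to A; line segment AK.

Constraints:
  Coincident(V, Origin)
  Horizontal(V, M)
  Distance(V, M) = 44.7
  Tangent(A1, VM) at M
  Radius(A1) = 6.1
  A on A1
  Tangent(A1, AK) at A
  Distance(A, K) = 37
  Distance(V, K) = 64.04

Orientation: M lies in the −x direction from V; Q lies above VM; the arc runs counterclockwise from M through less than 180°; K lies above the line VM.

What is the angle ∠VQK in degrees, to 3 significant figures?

101°

V is at the origin; VM is horizontal with |VM| = 44.7 and M on the −x side, so M = (-44.7, 0.00). Since A1 is tangent to VM there, QM ⟂ VM, so Q = M + (0, 6.1) = (-44.7, 6.10). Since QA ⟂ AK (tangency), |QK| = √(6.1² + 37.0²) = 37.5 regardless of where A sits on A1. So K lies on both circle(V, 64.04) and circle(Q, 37.5); the above-VM intersection is K = (-47.0, 43.5). A is the foot of the tangent from K: A = (-38.8, 7.45).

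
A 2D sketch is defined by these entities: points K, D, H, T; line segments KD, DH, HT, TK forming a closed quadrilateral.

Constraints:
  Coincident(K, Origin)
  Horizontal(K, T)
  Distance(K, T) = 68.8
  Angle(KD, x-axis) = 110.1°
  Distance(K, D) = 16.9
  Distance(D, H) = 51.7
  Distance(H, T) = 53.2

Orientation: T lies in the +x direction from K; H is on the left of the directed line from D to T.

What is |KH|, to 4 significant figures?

57.64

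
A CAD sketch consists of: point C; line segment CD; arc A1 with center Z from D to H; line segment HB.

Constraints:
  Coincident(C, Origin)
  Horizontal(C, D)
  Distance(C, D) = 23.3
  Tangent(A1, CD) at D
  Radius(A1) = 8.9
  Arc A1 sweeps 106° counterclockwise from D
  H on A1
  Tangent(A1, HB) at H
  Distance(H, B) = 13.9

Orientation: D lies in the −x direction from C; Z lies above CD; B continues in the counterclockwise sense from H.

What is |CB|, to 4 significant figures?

30.92

C is at the origin; CD is horizontal with |CD| = 23.3 and D on the −x side, so D = (-23.30, 0.000). Since A1 is tangent to CD there, ZD ⟂ CD, so Z = D + (0, 8.9) = (-23.30, 8.900). On A1, D sits at bearing -90° from Z; a 106° counterclockwise sweep puts H at bearing 16°, so H = Z + 8.9·(cos 16°, sin 16°) = (-14.74, 11.35). The tangent condition forces ZH to be normal to HB, so HB runs along (−sin 16°, cos 16°); with |HB| = 13.9, B = (-18.58, 24.71). Then |CB| = |B − C| = 30.92.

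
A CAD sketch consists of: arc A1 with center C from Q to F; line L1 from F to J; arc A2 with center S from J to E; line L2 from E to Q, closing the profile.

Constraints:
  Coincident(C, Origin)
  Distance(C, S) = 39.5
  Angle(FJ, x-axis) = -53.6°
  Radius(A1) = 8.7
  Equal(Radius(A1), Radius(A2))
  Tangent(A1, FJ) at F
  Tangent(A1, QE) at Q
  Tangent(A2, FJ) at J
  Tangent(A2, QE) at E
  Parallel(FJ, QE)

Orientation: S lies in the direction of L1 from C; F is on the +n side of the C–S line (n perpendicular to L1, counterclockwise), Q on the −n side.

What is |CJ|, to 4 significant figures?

40.45

The slot axis is L1's direction at -53.6°, so u = (cos -53.6°, sin -53.6°) = (0.5934, -0.8049) and n = (−sin -53.6°, cos -53.6°) = (0.8049, 0.5934). C is at the origin and S lies 39.5 along u from C, so S = 39.5·u = (23.44, -31.79). Tangency of A1 to both parallel lines with radius 8.7 puts F and Q at C ± 8.7·n: F = (7.003, 5.163), Q = (-7.003, -5.163). Equal radii place J and E the same way about S: J = S + 8.7·n = (30.44, -26.63), E = S − 8.7·n = (16.44, -36.96). Then |CJ| = |J − C| = 40.45.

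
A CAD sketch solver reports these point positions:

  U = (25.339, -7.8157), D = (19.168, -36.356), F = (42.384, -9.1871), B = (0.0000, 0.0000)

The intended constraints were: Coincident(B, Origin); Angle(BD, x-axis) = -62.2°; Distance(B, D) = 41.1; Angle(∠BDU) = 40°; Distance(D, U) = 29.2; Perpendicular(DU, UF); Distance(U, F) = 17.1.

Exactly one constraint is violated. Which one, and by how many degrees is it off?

Perpendicular(DU, UF) — off by 7.60°.

B = (0.00, 0.00) ✓; BD at -62.20° ✓; |BD| = 41.10 ✓; ∠BDU = 40.00° ✓; |DU| = 29.20 ✓; ∠(DU, UF) = 82.40° ✗; |UF| = 17.10 ✓.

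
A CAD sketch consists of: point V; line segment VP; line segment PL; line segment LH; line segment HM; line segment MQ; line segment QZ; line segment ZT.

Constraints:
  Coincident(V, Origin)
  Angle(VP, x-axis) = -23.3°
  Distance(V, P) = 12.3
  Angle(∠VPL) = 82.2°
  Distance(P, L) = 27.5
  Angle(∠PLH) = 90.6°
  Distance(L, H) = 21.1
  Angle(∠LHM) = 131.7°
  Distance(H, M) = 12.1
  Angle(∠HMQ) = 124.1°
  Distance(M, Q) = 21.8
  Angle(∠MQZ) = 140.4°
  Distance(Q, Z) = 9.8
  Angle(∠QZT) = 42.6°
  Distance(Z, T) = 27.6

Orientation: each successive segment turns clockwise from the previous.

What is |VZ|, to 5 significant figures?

10.762

∠HMQ = 124.1° gives MQ at 45.300° from the x-axis; with |MQ| = 21.8, Q = (-8.1044, 9.6615). ∠MQZ = 140.4° gives QZ at 5.7000° from the x-axis; with |QZ| = 9.8, Z = (1.6472, 10.635). Then |VZ| = |Z − V| = 10.762.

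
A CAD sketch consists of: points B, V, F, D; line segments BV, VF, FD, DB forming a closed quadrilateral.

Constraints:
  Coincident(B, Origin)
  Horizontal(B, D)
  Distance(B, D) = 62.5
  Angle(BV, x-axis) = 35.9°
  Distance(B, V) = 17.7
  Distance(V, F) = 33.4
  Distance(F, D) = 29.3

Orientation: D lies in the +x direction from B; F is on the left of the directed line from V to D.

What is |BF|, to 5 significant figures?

50.816

B is at the origin; BD is horizontal with |BD| = 62.5 and D in +x, so D = (62.5, 0). BV runs at 35.9° with |BV| = 17.7, so V = (14.338, 10.379). F is determined by |VF| = 33.4 and |FD| = 29.3 together: it lies at the intersection of circle(V, 33.4) and circle(D, 29.3). With |VD| = 49.268, the foot of the radical line on VD is 27.243 from V and the perpendicular offset is √(33.4² − 27.243²) = 19.323. Taking the left-of-VD solution: F = (45.040, 23.529).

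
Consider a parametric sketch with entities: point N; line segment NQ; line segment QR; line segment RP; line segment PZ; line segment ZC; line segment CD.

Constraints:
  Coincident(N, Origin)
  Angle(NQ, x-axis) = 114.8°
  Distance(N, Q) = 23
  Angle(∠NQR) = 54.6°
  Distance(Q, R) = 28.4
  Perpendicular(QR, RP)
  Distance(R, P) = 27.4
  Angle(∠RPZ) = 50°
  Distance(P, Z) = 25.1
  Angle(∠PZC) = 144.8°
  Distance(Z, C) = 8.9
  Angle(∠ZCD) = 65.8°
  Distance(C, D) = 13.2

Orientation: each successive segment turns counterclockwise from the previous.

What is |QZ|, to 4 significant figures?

14.53

The perpendicularity gives RP at right angles to QR, so RP runs at -29.80°; with |RP| = 27.4, P = (0.01532, -17.38). ∠RPZ = 50.0° gives PZ at 100.2° from the x-axis; with |PZ| = 25.1, Z = (-4.430, 7.321). Then |QZ| = |Z − Q| = 14.53.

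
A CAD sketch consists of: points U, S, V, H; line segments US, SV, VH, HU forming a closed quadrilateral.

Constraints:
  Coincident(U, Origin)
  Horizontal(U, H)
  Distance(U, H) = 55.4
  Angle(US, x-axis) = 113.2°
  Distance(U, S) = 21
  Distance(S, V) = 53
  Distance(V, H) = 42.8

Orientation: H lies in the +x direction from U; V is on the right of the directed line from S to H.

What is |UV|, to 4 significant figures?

32.52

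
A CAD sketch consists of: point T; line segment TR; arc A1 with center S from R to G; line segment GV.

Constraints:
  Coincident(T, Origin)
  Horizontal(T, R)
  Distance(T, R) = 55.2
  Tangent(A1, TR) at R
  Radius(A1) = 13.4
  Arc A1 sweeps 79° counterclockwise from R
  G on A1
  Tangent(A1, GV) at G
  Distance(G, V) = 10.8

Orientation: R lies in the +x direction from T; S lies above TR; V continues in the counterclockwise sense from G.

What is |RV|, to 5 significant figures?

26.294

T is at the origin; T and R share the same y with |TR| = 55.2 and R on the +x side, so R = (55.200, 0.0000). The tangent condition forces SR to be normal to TR, so S = R + (0, 13.4) = (55.200, 13.400). On A1, R sits at bearing -90° from S; a 79° counterclockwise sweep puts G at bearing -11°, so G = S + 13.4·(cos -11°, sin -11°) = (68.354, 10.843). The tangent condition forces SG to be normal to GV, so GV runs along (−sin -11°, cos -11°); with |GV| = 10.8, V = (70.415, 21.445). Then |RV| = |V − R| = 26.294.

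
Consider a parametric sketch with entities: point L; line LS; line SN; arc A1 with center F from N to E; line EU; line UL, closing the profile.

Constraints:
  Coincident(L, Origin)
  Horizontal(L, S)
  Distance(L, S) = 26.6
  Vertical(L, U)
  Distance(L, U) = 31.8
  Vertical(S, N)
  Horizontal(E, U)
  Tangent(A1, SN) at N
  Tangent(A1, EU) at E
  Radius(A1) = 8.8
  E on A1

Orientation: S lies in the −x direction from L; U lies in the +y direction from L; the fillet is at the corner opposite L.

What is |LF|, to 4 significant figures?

29.08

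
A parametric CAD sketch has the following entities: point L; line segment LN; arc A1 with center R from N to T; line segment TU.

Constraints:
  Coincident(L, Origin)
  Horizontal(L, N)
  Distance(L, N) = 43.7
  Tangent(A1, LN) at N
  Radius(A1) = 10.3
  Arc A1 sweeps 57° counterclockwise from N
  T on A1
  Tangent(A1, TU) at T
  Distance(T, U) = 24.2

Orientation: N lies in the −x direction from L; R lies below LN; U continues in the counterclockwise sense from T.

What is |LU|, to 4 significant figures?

70.12

L is at the origin; L and N share the same y with |LN| = 43.7 and N on the −x side, so N = (-43.70, 0.000). The tangent condition forces RN to be normal to LN, so R = N + (0, -10.3) = (-43.70, -10.30). On A1, N sits at bearing 90° from R; a 57° counterclockwise sweep puts T at bearing 147°, so T = R + 10.3·(cos 147°, sin 147°) = (-52.34, -4.690). A1 meets TU tangentially, so RT is at right angles to TU, so TU runs along (−sin 147°, cos 147°); with |TU| = 24.2, U = (-65.52, -24.99). Then |LU| = |U − L| = 70.12.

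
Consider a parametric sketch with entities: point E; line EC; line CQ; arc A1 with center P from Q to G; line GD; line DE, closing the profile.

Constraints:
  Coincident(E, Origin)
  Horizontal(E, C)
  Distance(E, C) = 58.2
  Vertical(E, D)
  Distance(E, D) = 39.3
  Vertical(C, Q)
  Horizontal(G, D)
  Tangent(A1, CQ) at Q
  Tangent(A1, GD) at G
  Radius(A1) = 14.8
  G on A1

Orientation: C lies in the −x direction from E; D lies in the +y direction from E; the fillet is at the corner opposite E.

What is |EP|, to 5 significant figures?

49.838

E is at the origin; EC is horizontal with |EC| = 58.2 and C on the −x side, so C = (-58.200, 0.0000). E and D share the same x with |ED| = 39.3 and D on the +y side, so D = (0.0000, 39.300). The virtual corner opposite E is at (-58.200, 39.300). Tangency of A1 to CQ means the radius PQ is perpendicular to CQ and tangency of A1 to GD means the radius PG is perpendicular to GD, with radius 14.8, so the center P sits 14.8 in from both sides at P = (-43.400, 24.500). Then |EP| = |P − E| = 49.838.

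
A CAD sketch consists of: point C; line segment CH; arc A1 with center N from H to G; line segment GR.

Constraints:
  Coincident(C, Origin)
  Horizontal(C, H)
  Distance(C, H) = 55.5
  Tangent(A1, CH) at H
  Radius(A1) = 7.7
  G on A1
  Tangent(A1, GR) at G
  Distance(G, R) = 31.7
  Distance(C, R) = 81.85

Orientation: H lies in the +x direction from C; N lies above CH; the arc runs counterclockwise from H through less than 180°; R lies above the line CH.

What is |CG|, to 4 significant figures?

62.85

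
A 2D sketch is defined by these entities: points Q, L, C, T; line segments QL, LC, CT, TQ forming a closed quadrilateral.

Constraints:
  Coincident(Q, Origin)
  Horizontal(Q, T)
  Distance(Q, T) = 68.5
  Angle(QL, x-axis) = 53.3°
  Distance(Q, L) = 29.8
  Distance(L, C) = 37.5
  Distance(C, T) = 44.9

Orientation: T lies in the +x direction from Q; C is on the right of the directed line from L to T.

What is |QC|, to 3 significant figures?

28.5

Q is at the origin; QT is horizontal with |QT| = 68.5 and T in +x, so T = (68.5, 0). QL runs at 53.3° with |QL| = 29.8, so L = (17.8, 23.9). C is determined by |LC| = 37.5 and |CT| = 44.9 together: it lies at the intersection of circle(L, 37.5) and circle(T, 44.9). With |LT| = 56.0, the foot of the radical line on LT is 22.6 from L and the perpendicular offset is √(37.5² − 22.6²) = 29.9. Taking the right-of-LT solution: C = (25.5, -12.8).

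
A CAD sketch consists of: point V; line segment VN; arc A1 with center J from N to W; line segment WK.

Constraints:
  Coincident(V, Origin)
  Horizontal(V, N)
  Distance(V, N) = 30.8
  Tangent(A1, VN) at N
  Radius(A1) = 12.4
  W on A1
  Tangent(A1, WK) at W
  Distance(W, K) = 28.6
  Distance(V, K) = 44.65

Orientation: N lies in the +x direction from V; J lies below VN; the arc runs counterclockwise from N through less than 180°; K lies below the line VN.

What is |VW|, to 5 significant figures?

22.103

V is at the origin; V and N share the same y with |VN| = 30.8 and N on the +x side, so N = (30.800, 0.0000). The tangent condition forces JN to be normal to VN, so J = N + (0, -12.4) = (30.800, -12.400). Since JW ⟂ WK (tangency), |JK| = √(12.4² + 28.6²) = 31.172 regardless of where W sits on A1. So K lies on both circle(V, 44.65) and circle(J, 31.172); the below-VN intersection is K = (18.042, -40.842). W is the foot of the tangent from K: W = (18.401, -12.245).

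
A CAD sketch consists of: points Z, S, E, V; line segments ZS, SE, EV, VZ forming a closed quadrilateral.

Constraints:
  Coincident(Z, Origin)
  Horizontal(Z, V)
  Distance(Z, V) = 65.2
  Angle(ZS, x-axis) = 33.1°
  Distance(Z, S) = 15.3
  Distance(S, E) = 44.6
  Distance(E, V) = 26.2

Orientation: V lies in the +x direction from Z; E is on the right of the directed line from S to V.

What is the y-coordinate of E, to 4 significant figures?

-19.47

Z is at the origin; Z and V share the same y with |ZV| = 65.2 and V in +x, so V = (65.2, 0). ZS runs at 33.1° with |ZS| = 15.3, so S = (12.82, 8.355). E is determined by |SE| = 44.6 and |EV| = 26.2 together: it lies at the intersection of circle(S, 44.6) and circle(V, 26.2). With |SV| = 53.05, the foot of the radical line on SV is 38.80 from S and the perpendicular offset is √(44.6² − 38.80²) = 21.99. Taking the right-of-SV solution: E = (47.67, -19.47).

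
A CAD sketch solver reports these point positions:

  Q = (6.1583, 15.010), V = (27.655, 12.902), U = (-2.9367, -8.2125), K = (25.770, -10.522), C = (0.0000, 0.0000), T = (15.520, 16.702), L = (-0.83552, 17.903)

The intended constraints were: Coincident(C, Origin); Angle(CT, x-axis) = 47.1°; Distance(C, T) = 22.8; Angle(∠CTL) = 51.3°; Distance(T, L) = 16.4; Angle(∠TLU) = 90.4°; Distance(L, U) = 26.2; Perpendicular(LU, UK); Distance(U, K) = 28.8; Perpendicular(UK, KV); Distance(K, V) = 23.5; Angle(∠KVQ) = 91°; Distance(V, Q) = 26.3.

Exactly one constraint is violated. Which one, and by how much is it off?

Distance(V, Q) = 26.3 — off by 4.70.

C = (0.00, 0.00) ✓; CT at 47.10° ✓; |CT| = 22.80 ✓; ∠CTL = 51.30° ✓; |TL| = 16.40 ✓; ∠TLU = 90.40° ✓; |LU| = 26.20 ✓; ∠(LU, UK) = 90.00° ✓; |UK| = 28.80 ✓; ∠(UK, KV) = 90.00° ✓; |KV| = 23.50 ✓; ∠KVQ = 91.00° ✓; |VQ| = 21.60 ✗.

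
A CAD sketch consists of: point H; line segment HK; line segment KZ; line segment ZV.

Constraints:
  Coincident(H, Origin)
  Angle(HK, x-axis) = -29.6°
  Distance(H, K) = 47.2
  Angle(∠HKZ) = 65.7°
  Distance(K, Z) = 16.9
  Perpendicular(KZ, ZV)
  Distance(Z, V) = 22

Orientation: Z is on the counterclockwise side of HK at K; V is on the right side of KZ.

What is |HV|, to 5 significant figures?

65.067

H is at the origin; HK runs at -29.6° with length 47.2, so K = 47.2·(cos -29.6°, sin -29.6°) = (41.040, -23.314). ∠HKZ = 65.7°, so KZ runs at -29.6° + (180° − 65.7°) = 84.700° from the x-axis; with |KZ| = 16.9, Z = K + 16.9·(cos 84.700°, sin 84.700°) = (42.601, -6.4863). KZ is perpendicular to ZV; with |ZV| = 22.0 on the right of KZ, V = Z + 22.0·(0.99572, -0.092371) = (64.507, -8.5185). Then |HV| = |V − H| = 65.067.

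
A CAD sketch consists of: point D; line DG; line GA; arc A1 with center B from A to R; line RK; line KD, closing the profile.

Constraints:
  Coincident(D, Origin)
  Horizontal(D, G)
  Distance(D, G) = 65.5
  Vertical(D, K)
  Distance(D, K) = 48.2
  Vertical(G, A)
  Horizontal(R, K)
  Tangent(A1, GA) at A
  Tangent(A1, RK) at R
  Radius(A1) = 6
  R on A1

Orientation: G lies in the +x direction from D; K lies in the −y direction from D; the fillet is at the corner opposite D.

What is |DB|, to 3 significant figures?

72.9

D is at the origin; DG is horizontal with |DG| = 65.5 and G on the +x side, so G = (65.5, 0.00). D and K share the same x with |DK| = 48.2 and K on the −y side, so K = (0.00, -48.2). The virtual corner opposite D is at (65.5, -48.2). The tangent condition forces BA to be normal to GA and since A1 is tangent to RK there, BR ⟂ RK, with radius 6.0, so the center B sits 6.0 in from both sides at B = (59.5, -42.2). Then |DB| = |B − D| = 72.9.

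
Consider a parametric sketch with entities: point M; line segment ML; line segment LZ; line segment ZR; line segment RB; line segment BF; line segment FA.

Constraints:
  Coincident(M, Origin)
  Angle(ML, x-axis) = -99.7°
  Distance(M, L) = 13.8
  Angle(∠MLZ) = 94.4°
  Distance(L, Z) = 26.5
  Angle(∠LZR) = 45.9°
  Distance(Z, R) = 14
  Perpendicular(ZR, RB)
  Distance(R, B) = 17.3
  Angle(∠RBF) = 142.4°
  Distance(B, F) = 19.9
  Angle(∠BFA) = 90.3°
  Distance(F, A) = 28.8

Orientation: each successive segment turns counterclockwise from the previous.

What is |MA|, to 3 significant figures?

50.4

M is at the origin; ML runs at -99.7° with length 13.8, so L = (-2.33, -13.6). ∠MLZ = 94.4° gives LZ at -14.1° from the x-axis; with |LZ| = 26.5, Z = (23.4, -20.1). ∠LZR = 45.9° gives ZR at 120° from the x-axis; with |ZR| = 14.0, R = (16.4, -7.93). The perpendicularity gives RB at right angles to ZR, so RB runs at -150°; with |RB| = 17.3, B = (1.39, -16.6). ∠RBF = 142.4° gives BF at -112° from the x-axis; with |BF| = 19.9, F = (-6.19, -35.0). ∠BFA = 90.3° gives FA at -22.7° from the x-axis; with |FA| = 28.8, A = (20.4, -46.1). Then |MA| = |A − M| = 50.4.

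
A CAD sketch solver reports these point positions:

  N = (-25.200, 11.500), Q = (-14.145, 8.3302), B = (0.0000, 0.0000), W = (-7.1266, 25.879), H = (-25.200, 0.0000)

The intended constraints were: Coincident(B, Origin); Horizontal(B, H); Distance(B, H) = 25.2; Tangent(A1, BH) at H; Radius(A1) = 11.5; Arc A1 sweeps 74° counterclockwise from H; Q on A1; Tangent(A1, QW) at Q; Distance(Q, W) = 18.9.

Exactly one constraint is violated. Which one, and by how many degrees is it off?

Tangent(A1, QW) at Q — off by 5.80°.

B = (0.00, 0.00) ✓; B.y = 0.00, H.y = 0.00 ✓; |BH| = 25.20 ✓; ∠(NH, HB) = 90.00° ✓; |NH| = 11.50 ✓; bearing(N→Q) − bearing(N→H) = 74.00° ✓; |NQ| = 11.50 ✓; ∠(NQ, QW) = 95.80° ✗; |QW| = 18.90 ✓.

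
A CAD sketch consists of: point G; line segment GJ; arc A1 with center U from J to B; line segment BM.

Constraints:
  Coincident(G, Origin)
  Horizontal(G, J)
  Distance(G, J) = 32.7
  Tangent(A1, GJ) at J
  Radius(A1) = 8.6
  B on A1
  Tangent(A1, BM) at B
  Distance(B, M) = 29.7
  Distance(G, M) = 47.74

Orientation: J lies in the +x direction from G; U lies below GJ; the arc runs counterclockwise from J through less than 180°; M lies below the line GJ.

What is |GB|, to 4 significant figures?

25.97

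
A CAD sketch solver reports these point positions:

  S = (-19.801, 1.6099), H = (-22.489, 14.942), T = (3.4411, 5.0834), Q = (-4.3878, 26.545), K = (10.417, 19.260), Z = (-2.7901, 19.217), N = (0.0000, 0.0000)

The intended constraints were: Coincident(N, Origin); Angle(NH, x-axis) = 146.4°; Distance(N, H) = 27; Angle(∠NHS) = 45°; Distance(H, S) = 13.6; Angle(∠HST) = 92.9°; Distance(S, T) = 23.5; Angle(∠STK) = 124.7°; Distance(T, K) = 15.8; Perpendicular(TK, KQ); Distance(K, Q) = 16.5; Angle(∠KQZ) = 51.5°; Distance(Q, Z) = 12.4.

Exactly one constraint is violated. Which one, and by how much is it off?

Distance(Q, Z) = 12.4 — off by 4.90.

N = (0.00, 0.00) ✓; NH at 146.4° ✓; |NH| = 27.00 ✓; ∠NHS = 45.00° ✓; |HS| = 13.60 ✓; ∠HST = 92.90° ✓; |ST| = 23.50 ✓; ∠STK = 124.7° ✓; |TK| = 15.80 ✓; ∠(TK, KQ) = 90.00° ✓; |KQ| = 16.50 ✓; ∠KQZ = 51.50° ✓; |QZ| = 7.500 ✗.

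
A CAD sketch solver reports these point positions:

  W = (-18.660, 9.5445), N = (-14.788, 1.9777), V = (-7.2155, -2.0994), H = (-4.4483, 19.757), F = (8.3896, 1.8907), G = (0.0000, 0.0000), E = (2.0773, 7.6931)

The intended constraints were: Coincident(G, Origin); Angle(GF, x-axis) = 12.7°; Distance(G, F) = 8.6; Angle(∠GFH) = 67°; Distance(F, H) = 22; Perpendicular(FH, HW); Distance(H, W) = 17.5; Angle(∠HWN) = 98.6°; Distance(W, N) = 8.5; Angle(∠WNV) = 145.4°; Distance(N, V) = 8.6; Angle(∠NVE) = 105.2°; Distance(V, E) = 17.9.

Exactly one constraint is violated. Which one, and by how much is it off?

Distance(V, E) = 17.9 — off by 4.40.

G = (0.00, 0.00) ✓; GF at 12.70° ✓; |GF| = 8.600 ✓; ∠GFH = 67.00° ✓; |FH| = 22.00 ✓; ∠(FH, HW) = 90.00° ✓; |HW| = 17.50 ✓; ∠HWN = 98.60° ✓; |WN| = 8.500 ✓; ∠WNV = 145.4° ✓; |NV| = 8.600 ✓; ∠NVE = 105.2° ✓; |VE| = 13.50 ✗.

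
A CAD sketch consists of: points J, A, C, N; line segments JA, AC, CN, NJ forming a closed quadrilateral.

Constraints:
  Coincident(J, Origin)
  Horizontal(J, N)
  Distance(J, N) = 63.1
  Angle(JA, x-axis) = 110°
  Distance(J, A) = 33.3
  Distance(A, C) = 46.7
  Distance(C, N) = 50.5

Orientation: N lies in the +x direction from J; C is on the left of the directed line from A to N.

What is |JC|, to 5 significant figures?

53.710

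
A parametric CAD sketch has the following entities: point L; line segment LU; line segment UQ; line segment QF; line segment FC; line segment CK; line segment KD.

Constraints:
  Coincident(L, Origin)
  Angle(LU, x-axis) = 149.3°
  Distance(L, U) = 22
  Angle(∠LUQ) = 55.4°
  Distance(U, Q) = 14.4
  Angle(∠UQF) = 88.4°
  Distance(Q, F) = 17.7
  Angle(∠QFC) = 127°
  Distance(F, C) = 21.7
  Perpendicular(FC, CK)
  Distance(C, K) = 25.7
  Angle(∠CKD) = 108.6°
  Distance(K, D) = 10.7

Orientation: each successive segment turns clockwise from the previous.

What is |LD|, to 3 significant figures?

30.4

FC is perpendicular to CK, so CK runs at 150°; with |CK| = 25.7, K = (-32.0, -5.03). ∠CKD = 108.6° gives KD at 78.7° from the x-axis; with |KD| = 10.7, D = (-29.9, 5.46). Then |LD| = |D − L| = 30.4.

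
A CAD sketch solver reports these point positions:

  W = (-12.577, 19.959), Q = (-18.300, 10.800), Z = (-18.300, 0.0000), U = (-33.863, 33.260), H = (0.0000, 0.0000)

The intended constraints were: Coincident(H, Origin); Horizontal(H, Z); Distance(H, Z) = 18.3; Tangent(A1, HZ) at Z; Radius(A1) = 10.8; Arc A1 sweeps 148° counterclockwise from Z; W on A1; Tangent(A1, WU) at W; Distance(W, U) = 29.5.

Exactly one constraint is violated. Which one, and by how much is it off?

Distance(W, U) = 29.5 — off by 4.40.

H = (0.00, 0.00) ✓; H.y = 0.00, Z.y = 0.00 ✓; |HZ| = 18.30 ✓; ∠(QZ, ZH) = 90.00° ✓; |QZ| = 10.80 ✓; bearing(Q→W) − bearing(Q→Z) = 148.0° ✓; |QW| = 10.80 ✓; ∠(QW, WU) = 90.00° ✓; |WU| = 25.10 ✗.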